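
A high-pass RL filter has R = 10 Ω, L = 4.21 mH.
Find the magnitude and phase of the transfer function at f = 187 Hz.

Step 1 — Angular frequency: ω = 2π·187 = 1175 rad/s.
Step 2 — Transfer function: H(jω) = jωL/(R + jωL).
Step 3 — Numerator jωL = j·4.947; denominator R + jωL = 10 + j4.947.
Step 4 — H = 0.1966 + j0.3974.
Step 5 — Magnitude: |H| = 0.4434 (-7.1 dB); phase: φ = 63.7°.

|H| = 0.4434 (-7.1 dB), φ = 63.7°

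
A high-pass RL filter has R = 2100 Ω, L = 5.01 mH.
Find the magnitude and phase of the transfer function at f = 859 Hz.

Step 1 — Angular frequency: ω = 2π·859 = 5397 rad/s.
Step 2 — Transfer function: H(jω) = jωL/(R + jωL).
Step 3 — Numerator jωL = j·27.04; denominator R + jωL = 2100 + j27.04.
Step 4 — H = 0.0001658 + j0.01287.
Step 5 — Magnitude: |H| = 0.01288 (-37.8 dB); phase: φ = 89.3°.

|H| = 0.01288 (-37.8 dB), φ = 89.3°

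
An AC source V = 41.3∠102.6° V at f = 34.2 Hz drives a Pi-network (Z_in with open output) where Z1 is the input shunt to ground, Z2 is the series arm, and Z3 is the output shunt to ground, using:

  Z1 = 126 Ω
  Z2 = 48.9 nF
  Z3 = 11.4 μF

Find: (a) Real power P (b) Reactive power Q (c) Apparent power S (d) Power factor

Step 1 — Angular frequency: ω = 2π·f = 2π·34.2 = 214.9 rad/s.
Step 2 — Component impedances:
  Z1: Z = R = 126 Ω
  Z2: Z = 1/(jωC) = -j/(ω·C) = 0 - j9.517e+04 Ω
  Z3: Z = 1/(jωC) = -j/(ω·C) = 0 - j408.2 Ω
Step 3 — With open output, the series arm Z2 and the output shunt Z3 appear in series to ground: Z2 + Z3 = 0 - j9.557e+04 Ω.
Step 4 — Parallel with input shunt Z1: Z_in = Z1 || (Z2 + Z3) = 126 - j0.1661 Ω = 126∠-0.1° Ω.
Step 5 — Source phasor: V = 41.3∠102.6° V = -9.009 + j40.31 V.
Step 6 — Current: I = V / Z = -0.07192 + j0.3198 A = 0.3278∠102.7° A.
Step 7 — Complex power: S = V·I* = 13.54 - j0.01785 VA.
Step 8 — Real power: P = Re(S) = 13.54 W.
Step 9 — Reactive power: Q = Im(S) = -0.01785 VAR.
Step 10 — Apparent power: |S| = 13.54 VA.
Step 11 — Power factor: PF = P/|S| = 1 (leading).

(a) P = 13.54 W  (b) Q = -0.01785 VAR  (c) S = 13.54 VA  (d) PF = 1 (leading)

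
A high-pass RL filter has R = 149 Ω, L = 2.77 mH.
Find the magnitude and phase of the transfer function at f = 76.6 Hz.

Step 1 — Angular frequency: ω = 2π·76.6 = 481.3 rad/s.
Step 2 — Transfer function: H(jω) = jωL/(R + jωL).
Step 3 — Numerator jωL = j·1.333; denominator R + jωL = 149 + j1.333.
Step 4 — H = 8.005e-05 + j0.008947.
Step 5 — Magnitude: |H| = 0.008947 (-41.0 dB); phase: φ = 89.5°.

|H| = 0.008947 (-41.0 dB), φ = 89.5°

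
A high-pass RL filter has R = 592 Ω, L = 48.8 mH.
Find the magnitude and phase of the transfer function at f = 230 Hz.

Step 1 — Angular frequency: ω = 2π·230 = 1445 rad/s.
Step 2 — Transfer function: H(jω) = jωL/(R + jωL).
Step 3 — Numerator jωL = j·70.52; denominator R + jωL = 592 + j70.52.
Step 4 — H = 0.01399 + j0.1175.
Step 5 — Magnitude: |H| = 0.1183 (-18.5 dB); phase: φ = 83.2°.

|H| = 0.1183 (-18.5 dB), φ = 83.2°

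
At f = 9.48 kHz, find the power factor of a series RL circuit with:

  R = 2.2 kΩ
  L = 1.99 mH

Step 1 — Angular frequency: ω = 2π·f = 2π·9480 = 5.956e+04 rad/s.
Step 2 — Component impedances:
  R: Z = R = 2200 Ω
  L: Z = jωL = j·5.956e+04·0.00199 = 0 + j118.5 Ω
Step 3 — Series combination: Z_total = R + L = 2200 + j118.5 Ω = 2203∠3.1° Ω.
Step 4 — Power factor: PF = cos(φ) = Re(Z)/|Z| = 2200/2203 = 0.9986.
Step 5 — Type: Im(Z) = 118.5 ⇒ lagging (phase φ = 3.1°).

PF = 0.9986 (lagging, φ = 3.1°)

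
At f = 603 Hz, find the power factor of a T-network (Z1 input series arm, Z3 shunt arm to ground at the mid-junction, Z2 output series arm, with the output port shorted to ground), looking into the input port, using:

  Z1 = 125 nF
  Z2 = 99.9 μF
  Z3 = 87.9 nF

Step 1 — Angular frequency: ω = 2π·f = 2π·603 = 3789 rad/s.
Step 2 — Component impedances:
  Z1: Z = 1/(jωC) = -j/(ω·C) = 0 - j2112 Ω
  Z2: Z = 1/(jωC) = -j/(ω·C) = 0 - j2.642 Ω
  Z3: Z = 1/(jωC) = -j/(ω·C) = 0 - j3003 Ω
Step 3 — With the output port shorted to ground, the output series arm Z2 runs from the junction to ground; the shunt arm Z3 also runs from the junction to ground. They appear in parallel: Z3 || Z2 = 0 - j2.64 Ω.
Step 4 — Series with input arm Z1: Z_in = Z1 + (Z3 || Z2) = 0 - j2114 Ω = 2114∠-90.0° Ω.
Step 5 — Power factor: PF = cos(φ) = Re(Z)/|Z| = 0/2114 = 0.
Step 6 — Type: Im(Z) = -2114 ⇒ leading (phase φ = -90.0°).

PF = 0 (leading, φ = -90.0°)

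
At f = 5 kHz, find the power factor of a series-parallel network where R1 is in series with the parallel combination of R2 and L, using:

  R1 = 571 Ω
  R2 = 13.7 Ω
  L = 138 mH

Step 1 — Angular frequency: ω = 2π·f = 2π·5000 = 3.142e+04 rad/s.
Step 2 — Component impedances:
  R1: Z = R = 571 Ω
  R2: Z = R = 13.7 Ω
  L: Z = jωL = j·3.142e+04·0.138 = 0 + j4335 Ω
Step 3 — Parallel branch: R2 || L = 1/(1/R2 + 1/L) = 13.7 + j0.04329 Ω.
Step 4 — Series with R1: Z_total = R1 + (R2 || L) = 584.7 + j0.04329 Ω = 584.7∠0.0° Ω.
Step 5 — Power factor: PF = cos(φ) = Re(Z)/|Z| = 584.7/584.7 = 1.
Step 6 — Type: Im(Z) = 0.04329 ⇒ lagging (phase φ = 0.0°).

PF = 1 (lagging, φ = 0.0°)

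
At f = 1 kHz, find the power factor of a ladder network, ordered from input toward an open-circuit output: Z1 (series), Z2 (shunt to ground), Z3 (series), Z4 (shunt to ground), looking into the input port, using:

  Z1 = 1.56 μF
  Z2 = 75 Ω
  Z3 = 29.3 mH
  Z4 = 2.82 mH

Step 1 — Angular frequency: ω = 2π·f = 2π·1000 = 6283 rad/s.
Step 2 — Component impedances:
  Z1: Z = 1/(jωC) = -j/(ω·C) = 0 - j102 Ω
  Z2: Z = R = 75 Ω
  Z3: Z = jωL = j·6283·0.0293 = 0 + j184.1 Ω
  Z4: Z = jωL = j·6283·0.00282 = 0 + j17.72 Ω
Step 3 — Ladder network (open output): work backward from the far end, alternating series and parallel combinations. Z_in = 65.9 - j77.53 Ω = 101.8∠-49.6° Ω.
Step 4 — Power factor: PF = cos(φ) = Re(Z)/|Z| = 65.899/101.755 = 0.6476.
Step 5 — Type: Im(Z) = -77.53 ⇒ leading (phase φ = -49.6°).

PF = 0.6476 (leading, φ = -49.6°)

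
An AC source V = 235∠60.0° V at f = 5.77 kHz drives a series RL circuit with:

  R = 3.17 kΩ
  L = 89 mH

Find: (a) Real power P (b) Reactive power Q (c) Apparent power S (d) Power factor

Step 1 — Angular frequency: ω = 2π·f = 2π·5770 = 3.625e+04 rad/s.
Step 2 — Component impedances:
  R: Z = R = 3170 Ω
  L: Z = jωL = j·3.625e+04·0.089 = 0 + j3227 Ω
Step 3 — Series combination: Z_total = R + L = 3170 + j3227 Ω = 4523∠45.5° Ω.
Step 4 — Source phasor: V = 235∠60.0° V = 117.5 + j203.5 V.
Step 5 — Current: I = V / Z = 0.0503 + j0.013 A = 0.05195∠14.5° A.
Step 6 — Complex power: S = V·I* = 8.556 + j8.709 VA.
Step 7 — Real power: P = Re(S) = 8.556 W.
Step 8 — Reactive power: Q = Im(S) = 8.709 VAR.
Step 9 — Apparent power: |S| = 12.21 VA.
Step 10 — Power factor: PF = P/|S| = 0.7008 (lagging).

(a) P = 8.556 W  (b) Q = 8.709 VAR  (c) S = 12.21 VA  (d) PF = 0.7008 (lagging)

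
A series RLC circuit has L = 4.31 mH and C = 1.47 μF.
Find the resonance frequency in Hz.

Step 1 — Resonance condition Im(Z)=0 gives ω₀ = 1/√(LC).
Step 2 — ω₀ = 1/√(0.00431·1.47e-06) = 1.256e+04 rad/s.
Step 3 — f₀ = ω₀/(2π) = 2000 Hz.

f₀ = 2000 Hz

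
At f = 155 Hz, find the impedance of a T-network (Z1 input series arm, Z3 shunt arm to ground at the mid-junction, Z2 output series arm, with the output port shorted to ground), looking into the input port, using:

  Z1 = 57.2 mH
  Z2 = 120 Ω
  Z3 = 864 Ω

Step 1 — Angular frequency: ω = 2π·f = 2π·155 = 973.9 rad/s.
Step 2 — Component impedances:
  Z1: Z = jωL = j·973.9·0.0572 = 0 + j55.71 Ω
  Z2: Z = R = 120 Ω
  Z3: Z = R = 864 Ω
Step 3 — With the output port shorted to ground, the output series arm Z2 runs from the junction to ground; the shunt arm Z3 also runs from the junction to ground. They appear in parallel: Z3 || Z2 = 105.4 Ω.
Step 4 — Series with input arm Z1: Z_in = Z1 + (Z3 || Z2) = 105.4 + j55.71 Ω = 119.2∠27.9° Ω.

Z = 105.4 + j55.71 Ω = 119.2∠27.9° Ω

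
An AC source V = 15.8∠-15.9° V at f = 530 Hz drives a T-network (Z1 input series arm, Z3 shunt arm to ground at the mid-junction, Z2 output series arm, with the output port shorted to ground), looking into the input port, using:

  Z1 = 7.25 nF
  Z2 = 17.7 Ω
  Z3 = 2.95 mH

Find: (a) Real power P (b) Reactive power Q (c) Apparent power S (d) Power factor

Step 1 — Angular frequency: ω = 2π·f = 2π·530 = 3330 rad/s.
Step 2 — Component impedances:
  Z1: Z = 1/(jωC) = -j/(ω·C) = 0 - j4.142e+04 Ω
  Z2: Z = R = 17.7 Ω
  Z3: Z = jωL = j·3330·0.00295 = 0 + j9.824 Ω
Step 3 — With the output port shorted to ground, the output series arm Z2 runs from the junction to ground; the shunt arm Z3 also runs from the junction to ground. They appear in parallel: Z3 || Z2 = 4.168 + j7.51 Ω.
Step 4 — Series with input arm Z1: Z_in = Z1 + (Z3 || Z2) = 4.168 - j4.141e+04 Ω = 4.141e+04∠-90.0° Ω.
Step 5 — Source phasor: V = 15.8∠-15.9° V = 15.2 - j4.329 V.
Step 6 — Current: I = V / Z = 0.0001046 + j0.0003669 A = 0.0003815∠74.1° A.
Step 7 — Complex power: S = V·I* = 6.068e-07 - j0.006028 VA.
Step 8 — Real power: P = Re(S) = 6.068e-07 W.
Step 9 — Reactive power: Q = Im(S) = -0.006028 VAR.
Step 10 — Apparent power: |S| = 0.006028 VA.
Step 11 — Power factor: PF = P/|S| = 0.0001007 (leading).

(a) P = 6.068e-07 W  (b) Q = -0.006028 VAR  (c) S = 0.006028 VA  (d) PF = 0.0001007 (leading)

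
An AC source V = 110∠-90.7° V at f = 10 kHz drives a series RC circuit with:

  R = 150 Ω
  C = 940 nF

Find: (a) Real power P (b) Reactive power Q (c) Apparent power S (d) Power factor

Step 1 — Angular frequency: ω = 2π·f = 2π·1e+04 = 6.283e+04 rad/s.
Step 2 — Component impedances:
  R: Z = R = 150 Ω
  C: Z = 1/(jωC) = -j/(ω·C) = 0 - j16.93 Ω
Step 3 — Series combination: Z_total = R + C = 150 - j16.93 Ω = 151∠-6.4° Ω.
Step 4 — Source phasor: V = 110∠-90.7° V = -1.344 - j110 V.
Step 5 — Current: I = V / Z = 0.07288 - j0.7251 A = 0.7287∠-84.3° A.
Step 6 — Complex power: S = V·I* = 79.65 - j8.991 VA.
Step 7 — Real power: P = Re(S) = 79.65 W.
Step 8 — Reactive power: Q = Im(S) = -8.991 VAR.
Step 9 — Apparent power: |S| = 80.16 VA.
Step 10 — Power factor: PF = P/|S| = 0.9937 (leading).

(a) P = 79.65 W  (b) Q = -8.991 VAR  (c) S = 80.16 VA  (d) PF = 0.9937 (leading)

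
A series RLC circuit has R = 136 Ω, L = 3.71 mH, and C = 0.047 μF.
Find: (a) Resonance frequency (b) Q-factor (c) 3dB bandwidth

Step 1 — Resonance: ω₀ = 1/√(LC) = 1/√(0.00371·4.7e-08) = 7.573e+04 rad/s.
Step 2 — f₀ = ω₀/(2π) = 1.205e+04 Hz.
Step 3 — Series Q: Q = ω₀L/R = 7.573e+04·0.00371/136 = 2.066.
Step 4 — Bandwidth: Δω = ω₀/Q = 3.666e+04 rad/s; BW = Δω/(2π) = 5834 Hz.

(a) f₀ = 1.205e+04 Hz  (b) Q = 2.066  (c) BW = 5834 Hz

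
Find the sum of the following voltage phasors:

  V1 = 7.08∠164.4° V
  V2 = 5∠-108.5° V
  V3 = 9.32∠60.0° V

Step 1 — Convert each phasor to rectangular form:
  V1 = 7.08·(cos(164.4°) + j·sin(164.4°)) = -6.819 + j1.904 V
  V2 = 5·(cos(-108.5°) + j·sin(-108.5°)) = -1.587 - j4.742 V
  V3 = 9.32·(cos(60.0°) + j·sin(60.0°)) = 4.66 + j8.071 V
Step 2 — Sum components: V_total = -3.746 + j5.234 V.
Step 3 — Convert to polar: |V_total| = 6.436 V, ∠V_total = 125.6°.

V_total = 6.436∠125.6° V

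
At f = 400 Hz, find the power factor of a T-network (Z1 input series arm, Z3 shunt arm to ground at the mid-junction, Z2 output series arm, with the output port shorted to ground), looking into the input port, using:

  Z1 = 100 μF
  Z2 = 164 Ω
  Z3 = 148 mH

Step 1 — Angular frequency: ω = 2π·f = 2π·400 = 2513 rad/s.
Step 2 — Component impedances:
  Z1: Z = 1/(jωC) = -j/(ω·C) = 0 - j3.979 Ω
  Z2: Z = R = 164 Ω
  Z3: Z = jωL = j·2513·0.148 = 0 + j372 Ω
Step 3 — With the output port shorted to ground, the output series arm Z2 runs from the junction to ground; the shunt arm Z3 also runs from the junction to ground. They appear in parallel: Z3 || Z2 = 137.3 + j60.54 Ω.
Step 4 — Series with input arm Z1: Z_in = Z1 + (Z3 || Z2) = 137.3 + j56.56 Ω = 148.5∠22.4° Ω.
Step 5 — Power factor: PF = cos(φ) = Re(Z)/|Z| = 137.3/148.5 = 0.9246.
Step 6 — Type: Im(Z) = 56.56 ⇒ lagging (phase φ = 22.4°).

PF = 0.9246 (lagging, φ = 22.4°)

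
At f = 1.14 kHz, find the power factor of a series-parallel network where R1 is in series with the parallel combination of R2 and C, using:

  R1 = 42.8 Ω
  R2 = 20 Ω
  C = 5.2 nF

Step 1 — Angular frequency: ω = 2π·f = 2π·1140 = 7163 rad/s.
Step 2 — Component impedances:
  R1: Z = R = 42.8 Ω
  R2: Z = R = 20 Ω
  C: Z = 1/(jωC) = -j/(ω·C) = 0 - j2.685e+04 Ω
Step 3 — Parallel branch: R2 || C = 1/(1/R2 + 1/C) = 20 - j0.0149 Ω.
Step 4 — Series with R1: Z_total = R1 + (R2 || C) = 62.8 - j0.0149 Ω = 62.8∠-0.0° Ω.
Step 5 — Power factor: PF = cos(φ) = Re(Z)/|Z| = 62.8/62.8 = 1.
Step 6 — Type: Im(Z) = -0.0149 ⇒ leading (phase φ = -0.0°).

PF = 1 (leading, φ = -0.0°)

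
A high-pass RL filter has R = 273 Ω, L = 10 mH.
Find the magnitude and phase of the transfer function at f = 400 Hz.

Step 1 — Angular frequency: ω = 2π·400 = 2513 rad/s.
Step 2 — Transfer function: H(jω) = jωL/(R + jωL).
Step 3 — Numerator jωL = j·25.13; denominator R + jωL = 273 + j25.13.
Step 4 — H = 0.008404 + j0.09129.
Step 5 — Magnitude: |H| = 0.09167 (-20.8 dB); phase: φ = 84.7°.

|H| = 0.09167 (-20.8 dB), φ = 84.7°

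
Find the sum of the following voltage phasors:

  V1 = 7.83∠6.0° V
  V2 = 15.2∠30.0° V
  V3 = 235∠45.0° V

Step 1 — Convert each phasor to rectangular form:
  V1 = 7.83·(cos(6.0°) + j·sin(6.0°)) = 7.787 + j0.8185 V
  V2 = 15.2·(cos(30.0°) + j·sin(30.0°)) = 13.16 + j7.6 V
  V3 = 235·(cos(45.0°) + j·sin(45.0°)) = 166.2 + j166.2 V
Step 2 — Sum components: V_total = 187.1 + j174.6 V.
Step 3 — Convert to polar: |V_total| = 255.9 V, ∠V_total = 43.0°.

V_total = 255.9∠43.0° V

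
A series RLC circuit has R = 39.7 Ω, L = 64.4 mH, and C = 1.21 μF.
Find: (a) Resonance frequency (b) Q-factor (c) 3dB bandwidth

Step 1 — Resonance: ω₀ = 1/√(LC) = 1/√(0.0644·1.21e-06) = 3582 rad/s.
Step 2 — f₀ = ω₀/(2π) = 570.1 Hz.
Step 3 — Series Q: Q = ω₀L/R = 3582·0.0644/39.7 = 5.811.
Step 4 — Bandwidth: Δω = ω₀/Q = 616.5 rad/s; BW = Δω/(2π) = 98.11 Hz.

(a) f₀ = 570.1 Hz  (b) Q = 5.811  (c) BW = 98.11 Hz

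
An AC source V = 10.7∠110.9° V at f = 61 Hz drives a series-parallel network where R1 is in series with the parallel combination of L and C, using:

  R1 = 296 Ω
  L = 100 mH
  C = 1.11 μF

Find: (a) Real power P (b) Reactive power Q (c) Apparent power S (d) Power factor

Step 1 — Angular frequency: ω = 2π·f = 2π·61 = 383.3 rad/s.
Step 2 — Component impedances:
  R1: Z = R = 296 Ω
  L: Z = jωL = j·383.3·0.1 = 0 + j38.33 Ω
  C: Z = 1/(jωC) = -j/(ω·C) = 0 - j2351 Ω
Step 3 — Parallel branch: L || C = 1/(1/L + 1/C) = 0 + j38.96 Ω.
Step 4 — Series with R1: Z_total = R1 + (L || C) = 296 + j38.96 Ω = 298.6∠7.5° Ω.
Step 5 — Source phasor: V = 10.7∠110.9° V = -3.817 + j9.996 V.
Step 6 — Current: I = V / Z = -0.008306 + j0.03486 A = 0.03584∠103.4° A.
Step 7 — Complex power: S = V·I* = 0.3802 + j0.05005 VA.
Step 8 — Real power: P = Re(S) = 0.3802 W.
Step 9 — Reactive power: Q = Im(S) = 0.05005 VAR.
Step 10 — Apparent power: |S| = 0.3835 VA.
Step 11 — Power factor: PF = P/|S| = 0.9914 (lagging).

(a) P = 0.3802 W  (b) Q = 0.05005 VAR  (c) S = 0.3835 VA  (d) PF = 0.9914 (lagging)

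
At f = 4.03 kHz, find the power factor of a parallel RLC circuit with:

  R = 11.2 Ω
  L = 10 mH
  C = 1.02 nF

Step 1 — Angular frequency: ω = 2π·f = 2π·4030 = 2.532e+04 rad/s.
Step 2 — Component impedances:
  R: Z = R = 11.2 Ω
  L: Z = jωL = j·2.532e+04·0.01 = 0 + j253.2 Ω
  C: Z = 1/(jωC) = -j/(ω·C) = 0 - j3.872e+04 Ω
Step 3 — Parallel combination: 1/Z_total = 1/R + 1/L + 1/C; Z_total = 11.18 + j0.4912 Ω = 11.19∠2.5° Ω.
Step 4 — Power factor: PF = cos(φ) = Re(Z)/|Z| = 11.178/11.189 = 0.999.
Step 5 — Type: Im(Z) = 0.4912 ⇒ lagging (phase φ = 2.5°).

PF = 0.999 (lagging, φ = 2.5°)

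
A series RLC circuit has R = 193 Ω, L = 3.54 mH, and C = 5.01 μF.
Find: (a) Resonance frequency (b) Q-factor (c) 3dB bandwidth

Step 1 — Resonance: ω₀ = 1/√(LC) = 1/√(0.00354·5.01e-06) = 7509 rad/s.
Step 2 — f₀ = ω₀/(2π) = 1195 Hz.
Step 3 — Series Q: Q = ω₀L/R = 7509·0.00354/193 = 0.1377.
Step 4 — Bandwidth: Δω = ω₀/Q = 5.452e+04 rad/s; BW = Δω/(2π) = 8677 Hz.

(a) f₀ = 1195 Hz  (b) Q = 0.1377  (c) BW = 8677 Hz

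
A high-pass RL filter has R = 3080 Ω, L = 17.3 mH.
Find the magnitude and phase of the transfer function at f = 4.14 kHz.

Step 1 — Angular frequency: ω = 2π·4140 = 2.601e+04 rad/s.
Step 2 — Transfer function: H(jω) = jωL/(R + jωL).
Step 3 — Numerator jωL = j·450; denominator R + jωL = 3080 + j450.
Step 4 — H = 0.0209 + j0.1431.
Step 5 — Magnitude: |H| = 0.1446 (-16.8 dB); phase: φ = 81.7°.

|H| = 0.1446 (-16.8 dB), φ = 81.7°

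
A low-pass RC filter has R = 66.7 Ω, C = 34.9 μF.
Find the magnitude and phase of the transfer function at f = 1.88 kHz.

Step 1 — Angular frequency: ω = 2π·1880 = 1.181e+04 rad/s.
Step 2 — Transfer function: H(jω) = 1/(1 + jωRC).
Step 3 — Denominator: 1 + jωRC = 1 + j·1.181e+04·66.7·3.49e-05 = 1 + j27.5.
Step 4 — H = 0.001321 - j0.03632.
Step 5 — Magnitude: |H| = 0.03634 (-28.8 dB); phase: φ = -87.9°.

|H| = 0.03634 (-28.8 dB), φ = -87.9°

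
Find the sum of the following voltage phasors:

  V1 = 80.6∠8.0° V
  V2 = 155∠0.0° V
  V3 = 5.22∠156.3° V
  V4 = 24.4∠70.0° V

Step 1 — Convert each phasor to rectangular form:
  V1 = 80.6·(cos(8.0°) + j·sin(8.0°)) = 79.82 + j11.22 V
  V2 = 155·(cos(0.0°) + j·sin(0.0°)) = 155 V
  V3 = 5.22·(cos(156.3°) + j·sin(156.3°)) = -4.78 + j2.098 V
  V4 = 24.4·(cos(70.0°) + j·sin(70.0°)) = 8.345 + j22.93 V
Step 2 — Sum components: V_total = 238.4 + j36.24 V.
Step 3 — Convert to polar: |V_total| = 241.1 V, ∠V_total = 8.6°.

V_total = 241.1∠8.6° V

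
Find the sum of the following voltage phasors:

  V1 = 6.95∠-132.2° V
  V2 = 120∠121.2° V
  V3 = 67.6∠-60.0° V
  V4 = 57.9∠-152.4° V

Step 1 — Convert each phasor to rectangular form:
  V1 = 6.95·(cos(-132.2°) + j·sin(-132.2°)) = -4.668 - j5.149 V
  V2 = 120·(cos(121.2°) + j·sin(121.2°)) = -62.16 + j102.6 V
  V3 = 67.6·(cos(-60.0°) + j·sin(-60.0°)) = 33.8 - j58.54 V
  V4 = 57.9·(cos(-152.4°) + j·sin(-152.4°)) = -51.31 - j26.82 V
Step 2 — Sum components: V_total = -84.34 + j12.13 V.
Step 3 — Convert to polar: |V_total| = 85.21 V, ∠V_total = 171.8°.

V_total = 85.21∠171.8° V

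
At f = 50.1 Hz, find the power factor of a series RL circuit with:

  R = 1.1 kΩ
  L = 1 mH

Step 1 — Angular frequency: ω = 2π·f = 2π·50.1 = 314.8 rad/s.
Step 2 — Component impedances:
  R: Z = R = 1100 Ω
  L: Z = jωL = j·314.8·0.001 = 0 + j0.3148 Ω
Step 3 — Series combination: Z_total = R + L = 1100 + j0.3148 Ω = 1100∠0.0° Ω.
Step 4 — Power factor: PF = cos(φ) = Re(Z)/|Z| = 1100/1100 = 1.
Step 5 — Type: Im(Z) = 0.3148 ⇒ lagging (phase φ = 0.0°).

PF = 1 (lagging, φ = 0.0°)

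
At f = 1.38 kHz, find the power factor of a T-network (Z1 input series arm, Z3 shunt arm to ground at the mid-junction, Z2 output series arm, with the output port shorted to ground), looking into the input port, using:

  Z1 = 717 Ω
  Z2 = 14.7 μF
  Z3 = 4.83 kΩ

Step 1 — Angular frequency: ω = 2π·f = 2π·1380 = 8671 rad/s.
Step 2 — Component impedances:
  Z1: Z = R = 717 Ω
  Z2: Z = 1/(jωC) = -j/(ω·C) = 0 - j7.846 Ω
  Z3: Z = R = 4830 Ω
Step 3 — With the output port shorted to ground, the output series arm Z2 runs from the junction to ground; the shunt arm Z3 also runs from the junction to ground. They appear in parallel: Z3 || Z2 = 0.01274 - j7.846 Ω.
Step 4 — Series with input arm Z1: Z_in = Z1 + (Z3 || Z2) = 717 - j7.846 Ω = 717.1∠-0.6° Ω.
Step 5 — Power factor: PF = cos(φ) = Re(Z)/|Z| = 717/717.1 = 0.9999.
Step 6 — Type: Im(Z) = -7.846 ⇒ leading (phase φ = -0.6°).

PF = 0.9999 (leading, φ = -0.6°)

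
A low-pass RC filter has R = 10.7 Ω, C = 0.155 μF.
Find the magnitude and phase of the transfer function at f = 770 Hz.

Step 1 — Angular frequency: ω = 2π·770 = 4838 rad/s.
Step 2 — Transfer function: H(jω) = 1/(1 + jωRC).
Step 3 — Denominator: 1 + jωRC = 1 + j·4838·10.7·1.55e-07 = 1 + j0.008024.
Step 4 — H = 0.9999 - j0.008023.
Step 5 — Magnitude: |H| = 1 (-0.0 dB); phase: φ = -0.5°.

|H| = 1 (-0.0 dB), φ = -0.5°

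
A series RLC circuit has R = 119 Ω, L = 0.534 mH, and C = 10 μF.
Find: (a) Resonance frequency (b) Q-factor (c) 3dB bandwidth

Step 1 — Resonance: ω₀ = 1/√(LC) = 1/√(0.000534·1e-05) = 1.368e+04 rad/s.
Step 2 — f₀ = ω₀/(2π) = 2178 Hz.
Step 3 — Series Q: Q = ω₀L/R = 1.368e+04·0.000534/119 = 0.06141.
Step 4 — Bandwidth: Δω = ω₀/Q = 2.228e+05 rad/s; BW = Δω/(2π) = 3.547e+04 Hz.

(a) f₀ = 2178 Hz  (b) Q = 0.06141  (c) BW = 3.547e+04 Hz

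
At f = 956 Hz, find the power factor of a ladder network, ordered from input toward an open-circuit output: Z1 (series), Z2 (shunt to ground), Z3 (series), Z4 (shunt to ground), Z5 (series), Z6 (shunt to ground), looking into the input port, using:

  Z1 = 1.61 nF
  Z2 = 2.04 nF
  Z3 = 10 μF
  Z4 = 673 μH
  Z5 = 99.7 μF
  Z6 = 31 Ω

Step 1 — Angular frequency: ω = 2π·f = 2π·956 = 6007 rad/s.
Step 2 — Component impedances:
  Z1: Z = 1/(jωC) = -j/(ω·C) = 0 - j1.034e+05 Ω
  Z2: Z = 1/(jωC) = -j/(ω·C) = 0 - j8.161e+04 Ω
  Z3: Z = 1/(jωC) = -j/(ω·C) = 0 - j16.65 Ω
  Z4: Z = jωL = j·6007·0.000673 = 0 + j4.043 Ω
  Z5: Z = 1/(jωC) = -j/(ω·C) = 0 - j1.67 Ω
  Z6: Z = R = 31 Ω
Step 3 — Ladder network (open output): work backward from the far end, alternating series and parallel combinations. Z_in = 0.5239 - j1.034e+05 Ω = 1.034e+05∠-90.0° Ω.
Step 4 — Power factor: PF = cos(φ) = Re(Z)/|Z| = 0.52393/1.0342e+05 = 5.066e-06.
Step 5 — Type: Im(Z) = -1.034e+05 ⇒ leading (phase φ = -90.0°).

PF = 5.066e-06 (leading, φ = -90.0°)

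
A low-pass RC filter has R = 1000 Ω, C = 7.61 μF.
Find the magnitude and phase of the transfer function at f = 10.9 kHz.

Step 1 — Angular frequency: ω = 2π·1.09e+04 = 6.849e+04 rad/s.
Step 2 — Transfer function: H(jω) = 1/(1 + jωRC).
Step 3 — Denominator: 1 + jωRC = 1 + j·6.849e+04·1000·7.61e-06 = 1 + j521.2.
Step 4 — H = 3.681e-06 - j0.001919.
Step 5 — Magnitude: |H| = 0.001919 (-54.3 dB); phase: φ = -89.9°.

|H| = 0.001919 (-54.3 dB), φ = -89.9°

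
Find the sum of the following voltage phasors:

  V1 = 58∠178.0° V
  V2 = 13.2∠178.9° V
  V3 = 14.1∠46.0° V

Step 1 — Convert each phasor to rectangular form:
  V1 = 58·(cos(178.0°) + j·sin(178.0°)) = -57.96 + j2.024 V
  V2 = 13.2·(cos(178.9°) + j·sin(178.9°)) = -13.2 + j0.2534 V
  V3 = 14.1·(cos(46.0°) + j·sin(46.0°)) = 9.795 + j10.14 V
Step 2 — Sum components: V_total = -61.37 + j12.42 V.
Step 3 — Convert to polar: |V_total| = 62.61 V, ∠V_total = 168.6°.

V_total = 62.61∠168.6° V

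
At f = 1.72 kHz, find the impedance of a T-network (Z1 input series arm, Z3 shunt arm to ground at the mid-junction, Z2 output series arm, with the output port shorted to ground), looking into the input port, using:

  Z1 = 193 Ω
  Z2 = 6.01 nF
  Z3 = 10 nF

Step 1 — Angular frequency: ω = 2π·f = 2π·1720 = 1.081e+04 rad/s.
Step 2 — Component impedances:
  Z1: Z = R = 193 Ω
  Z2: Z = 1/(jωC) = -j/(ω·C) = 0 - j1.54e+04 Ω
  Z3: Z = 1/(jωC) = -j/(ω·C) = 0 - j9253 Ω
Step 3 — With the output port shorted to ground, the output series arm Z2 runs from the junction to ground; the shunt arm Z3 also runs from the junction to ground. They appear in parallel: Z3 || Z2 = 0 - j5780 Ω.
Step 4 — Series with input arm Z1: Z_in = Z1 + (Z3 || Z2) = 193 - j5780 Ω = 5783∠-88.1° Ω.

Z = 193 - j5780 Ω = 5783∠-88.1° Ω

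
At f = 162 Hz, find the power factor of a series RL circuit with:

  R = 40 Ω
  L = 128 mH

Step 1 — Angular frequency: ω = 2π·f = 2π·162 = 1018 rad/s.
Step 2 — Component impedances:
  R: Z = R = 40 Ω
  L: Z = jωL = j·1018·0.128 = 0 + j130.3 Ω
Step 3 — Series combination: Z_total = R + L = 40 + j130.3 Ω = 136.3∠72.9° Ω.
Step 4 — Power factor: PF = cos(φ) = Re(Z)/|Z| = 40/136.3 = 0.2935.
Step 5 — Type: Im(Z) = 130.3 ⇒ lagging (phase φ = 72.9°).

PF = 0.2935 (lagging, φ = 72.9°)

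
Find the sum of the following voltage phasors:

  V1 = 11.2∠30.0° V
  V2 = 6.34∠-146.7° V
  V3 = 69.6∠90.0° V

Step 1 — Convert each phasor to rectangular form:
  V1 = 11.2·(cos(30.0°) + j·sin(30.0°)) = 9.699 + j5.6 V
  V2 = 6.34·(cos(-146.7°) + j·sin(-146.7°)) = -5.299 - j3.481 V
  V3 = 69.6·(cos(90.0°) + j·sin(90.0°)) = 0 + j69.6 V
Step 2 — Sum components: V_total = 4.4 + j71.72 V.
Step 3 — Convert to polar: |V_total| = 71.85 V, ∠V_total = 86.5°.

V_total = 71.85∠86.5° V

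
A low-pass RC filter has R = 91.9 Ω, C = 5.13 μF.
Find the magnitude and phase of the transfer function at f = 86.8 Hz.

Step 1 — Angular frequency: ω = 2π·86.8 = 545.4 rad/s.
Step 2 — Transfer function: H(jω) = 1/(1 + jωRC).
Step 3 — Denominator: 1 + jωRC = 1 + j·545.4·91.9·5.13e-06 = 1 + j0.2571.
Step 4 — H = 0.938 - j0.2412.
Step 5 — Magnitude: |H| = 0.9685 (-0.3 dB); phase: φ = -14.4°.

|H| = 0.9685 (-0.3 dB), φ = -14.4°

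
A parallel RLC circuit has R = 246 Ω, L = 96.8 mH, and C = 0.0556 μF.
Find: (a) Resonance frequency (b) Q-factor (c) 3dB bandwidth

Step 1 — Resonance: ω₀ = 1/√(LC) = 1/√(0.0968·5.56e-08) = 1.363e+04 rad/s.
Step 2 — f₀ = ω₀/(2π) = 2169 Hz.
Step 3 — Parallel Q: Q = R/(ω₀L) = 246/(1.363e+04·0.0968) = 0.1864.
Step 4 — Bandwidth: Δω = ω₀/Q = 7.311e+04 rad/s; BW = Δω/(2π) = 1.164e+04 Hz.

(a) f₀ = 2169 Hz  (b) Q = 0.1864  (c) BW = 1.164e+04 Hz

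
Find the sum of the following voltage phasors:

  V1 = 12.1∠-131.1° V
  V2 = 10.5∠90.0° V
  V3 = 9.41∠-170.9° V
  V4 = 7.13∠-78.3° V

Step 1 — Convert each phasor to rectangular form:
  V1 = 12.1·(cos(-131.1°) + j·sin(-131.1°)) = -7.954 - j9.118 V
  V2 = 10.5·(cos(90.0°) + j·sin(90.0°)) = 0 + j10.5 V
  V3 = 9.41·(cos(-170.9°) + j·sin(-170.9°)) = -9.292 - j1.488 V
  V4 = 7.13·(cos(-78.3°) + j·sin(-78.3°)) = 1.446 - j6.982 V
Step 2 — Sum components: V_total = -15.8 - j7.088 V.
Step 3 — Convert to polar: |V_total| = 17.32 V, ∠V_total = -155.8°.

V_total = 17.32∠-155.8° V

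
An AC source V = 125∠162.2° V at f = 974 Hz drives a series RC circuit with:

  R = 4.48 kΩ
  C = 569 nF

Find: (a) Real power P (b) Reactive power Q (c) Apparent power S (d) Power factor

Step 1 — Angular frequency: ω = 2π·f = 2π·974 = 6120 rad/s.
Step 2 — Component impedances:
  R: Z = R = 4480 Ω
  C: Z = 1/(jωC) = -j/(ω·C) = 0 - j287.2 Ω
Step 3 — Series combination: Z_total = R + C = 4480 - j287.2 Ω = 4489∠-3.7° Ω.
Step 4 — Source phasor: V = 125∠162.2° V = -119 + j38.21 V.
Step 5 — Current: I = V / Z = -0.027 + j0.006799 A = 0.02784∠165.9° A.
Step 6 — Complex power: S = V·I* = 3.473 - j0.2227 VA.
Step 7 — Real power: P = Re(S) = 3.473 W.
Step 8 — Reactive power: Q = Im(S) = -0.2227 VAR.
Step 9 — Apparent power: |S| = 3.481 VA.
Step 10 — Power factor: PF = P/|S| = 0.998 (leading).

(a) P = 3.473 W  (b) Q = -0.2227 VAR  (c) S = 3.481 VA  (d) PF = 0.998 (leading)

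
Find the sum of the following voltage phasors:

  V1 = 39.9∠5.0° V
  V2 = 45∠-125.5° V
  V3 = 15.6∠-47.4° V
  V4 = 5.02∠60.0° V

Step 1 — Convert each phasor to rectangular form:
  V1 = 39.9·(cos(5.0°) + j·sin(5.0°)) = 39.75 + j3.478 V
  V2 = 45·(cos(-125.5°) + j·sin(-125.5°)) = -26.13 - j36.64 V
  V3 = 15.6·(cos(-47.4°) + j·sin(-47.4°)) = 10.56 - j11.48 V
  V4 = 5.02·(cos(60.0°) + j·sin(60.0°)) = 2.51 + j4.347 V
Step 2 — Sum components: V_total = 26.69 - j40.29 V.
Step 3 — Convert to polar: |V_total| = 48.33 V, ∠V_total = -56.5°.

V_total = 48.33∠-56.5° V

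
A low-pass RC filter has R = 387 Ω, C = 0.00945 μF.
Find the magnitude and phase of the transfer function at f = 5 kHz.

Step 1 — Angular frequency: ω = 2π·5000 = 3.142e+04 rad/s.
Step 2 — Transfer function: H(jω) = 1/(1 + jωRC).
Step 3 — Denominator: 1 + jωRC = 1 + j·3.142e+04·387·9.45e-09 = 1 + j0.1149.
Step 4 — H = 0.987 - j0.1134.
Step 5 — Magnitude: |H| = 0.9935 (-0.1 dB); phase: φ = -6.6°.

|H| = 0.9935 (-0.1 dB), φ = -6.6°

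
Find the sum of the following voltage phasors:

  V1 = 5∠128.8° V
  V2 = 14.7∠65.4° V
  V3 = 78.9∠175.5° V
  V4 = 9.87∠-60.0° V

Step 1 — Convert each phasor to rectangular form:
  V1 = 5·(cos(128.8°) + j·sin(128.8°)) = -3.133 + j3.897 V
  V2 = 14.7·(cos(65.4°) + j·sin(65.4°)) = 6.119 + j13.37 V
  V3 = 78.9·(cos(175.5°) + j·sin(175.5°)) = -78.66 + j6.19 V
  V4 = 9.87·(cos(-60.0°) + j·sin(-60.0°)) = 4.935 - j8.548 V
Step 2 — Sum components: V_total = -70.74 + j14.91 V.
Step 3 — Convert to polar: |V_total| = 72.29 V, ∠V_total = 168.1°.

V_total = 72.29∠168.1° V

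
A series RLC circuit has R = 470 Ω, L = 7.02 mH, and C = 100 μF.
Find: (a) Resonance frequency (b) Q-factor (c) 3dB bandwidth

Step 1 — Resonance: ω₀ = 1/√(LC) = 1/√(0.00702·0.0001) = 1194 rad/s.
Step 2 — f₀ = ω₀/(2π) = 190 Hz.
Step 3 — Series Q: Q = ω₀L/R = 1194·0.00702/470 = 0.01783.
Step 4 — Bandwidth: Δω = ω₀/Q = 6.695e+04 rad/s; BW = Δω/(2π) = 1.066e+04 Hz.

(a) f₀ = 190 Hz  (b) Q = 0.01783  (c) BW = 1.066e+04 Hz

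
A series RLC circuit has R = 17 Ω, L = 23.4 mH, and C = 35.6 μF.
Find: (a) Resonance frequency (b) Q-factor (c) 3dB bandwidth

Step 1 — Resonance condition Im(Z)=0 gives ω₀ = 1/√(LC).
Step 2 — ω₀ = 1/√(0.0234·3.56e-05) = 1096 rad/s.
Step 3 — f₀ = ω₀/(2π) = 174.4 Hz.
Step 4 — Series Q: Q = ω₀L/R = 1096·0.0234/17 = 1.508.
Step 5 — 3dB bandwidth: Δω = ω₀/Q = 726.5 rad/s; BW = Δω/(2π) = 115.6 Hz.

(a) f₀ = 174.4 Hz  (b) Q = 1.508  (c) BW = 115.6 Hz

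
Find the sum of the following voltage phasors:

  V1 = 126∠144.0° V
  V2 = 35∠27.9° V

Step 1 — Convert each phasor to rectangular form:
  V1 = 126·(cos(144.0°) + j·sin(144.0°)) = -101.9 + j74.06 V
  V2 = 35·(cos(27.9°) + j·sin(27.9°)) = 30.93 + j16.38 V
Step 2 — Sum components: V_total = -71 + j90.44 V.
Step 3 — Convert to polar: |V_total| = 115 V, ∠V_total = 128.1°.

V_total = 115∠128.1° V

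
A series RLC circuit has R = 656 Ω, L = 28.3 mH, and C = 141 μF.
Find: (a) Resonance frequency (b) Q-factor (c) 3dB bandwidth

Step 1 — Resonance: ω₀ = 1/√(LC) = 1/√(0.0283·0.000141) = 500.6 rad/s.
Step 2 — f₀ = ω₀/(2π) = 79.67 Hz.
Step 3 — Series Q: Q = ω₀L/R = 500.6·0.0283/656 = 0.0216.
Step 4 — Bandwidth: Δω = ω₀/Q = 2.318e+04 rad/s; BW = Δω/(2π) = 3689 Hz.

(a) f₀ = 79.67 Hz  (b) Q = 0.0216  (c) BW = 3689 Hz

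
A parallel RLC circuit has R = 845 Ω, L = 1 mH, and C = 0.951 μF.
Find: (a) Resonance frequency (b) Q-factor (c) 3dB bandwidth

Step 1 — Resonance: ω₀ = 1/√(LC) = 1/√(0.001·9.51e-07) = 3.243e+04 rad/s.
Step 2 — f₀ = ω₀/(2π) = 5161 Hz.
Step 3 — Parallel Q: Q = R/(ω₀L) = 845/(3.243e+04·0.001) = 26.06.
Step 4 — Bandwidth: Δω = ω₀/Q = 1244 rad/s; BW = Δω/(2π) = 198.1 Hz.

(a) f₀ = 5161 Hz  (b) Q = 26.06  (c) BW = 198.1 Hz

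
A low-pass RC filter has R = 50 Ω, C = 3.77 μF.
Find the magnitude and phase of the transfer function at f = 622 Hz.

Step 1 — Angular frequency: ω = 2π·622 = 3908 rad/s.
Step 2 — Transfer function: H(jω) = 1/(1 + jωRC).
Step 3 — Denominator: 1 + jωRC = 1 + j·3908·50·3.77e-06 = 1 + j0.7367.
Step 4 — H = 0.6482 - j0.4775.
Step 5 — Magnitude: |H| = 0.8051 (-1.9 dB); phase: φ = -36.4°.

|H| = 0.8051 (-1.9 dB), φ = -36.4°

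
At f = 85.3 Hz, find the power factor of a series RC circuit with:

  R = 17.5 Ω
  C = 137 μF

Step 1 — Angular frequency: ω = 2π·f = 2π·85.3 = 536 rad/s.
Step 2 — Component impedances:
  R: Z = R = 17.5 Ω
  C: Z = 1/(jωC) = -j/(ω·C) = 0 - j13.62 Ω
Step 3 — Series combination: Z_total = R + C = 17.5 - j13.62 Ω = 22.18∠-37.9° Ω.
Step 4 — Power factor: PF = cos(φ) = Re(Z)/|Z| = 17.5/22.175 = 0.7892.
Step 5 — Type: Im(Z) = -13.62 ⇒ leading (phase φ = -37.9°).

PF = 0.7892 (leading, φ = -37.9°)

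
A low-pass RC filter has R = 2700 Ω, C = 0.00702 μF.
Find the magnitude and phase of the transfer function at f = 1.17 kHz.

Step 1 — Angular frequency: ω = 2π·1170 = 7351 rad/s.
Step 2 — Transfer function: H(jω) = 1/(1 + jωRC).
Step 3 — Denominator: 1 + jωRC = 1 + j·7351·2700·7.02e-09 = 1 + j0.1393.
Step 4 — H = 0.981 - j0.1367.
Step 5 — Magnitude: |H| = 0.9904 (-0.1 dB); phase: φ = -7.9°.

|H| = 0.9904 (-0.1 dB), φ = -7.9°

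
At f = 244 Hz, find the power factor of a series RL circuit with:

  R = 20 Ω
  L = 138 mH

Step 1 — Angular frequency: ω = 2π·f = 2π·244 = 1533 rad/s.
Step 2 — Component impedances:
  R: Z = R = 20 Ω
  L: Z = jωL = j·1533·0.138 = 0 + j211.6 Ω
Step 3 — Series combination: Z_total = R + L = 20 + j211.6 Ω = 212.5∠84.6° Ω.
Step 4 — Power factor: PF = cos(φ) = Re(Z)/|Z| = 20/212.51 = 0.09411.
Step 5 — Type: Im(Z) = 211.6 ⇒ lagging (phase φ = 84.6°).

PF = 0.09411 (lagging, φ = 84.6°)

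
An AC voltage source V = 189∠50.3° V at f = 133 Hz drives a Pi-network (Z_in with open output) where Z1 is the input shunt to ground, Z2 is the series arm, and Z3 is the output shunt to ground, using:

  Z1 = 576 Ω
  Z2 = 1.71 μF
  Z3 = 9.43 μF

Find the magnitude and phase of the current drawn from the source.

Step 1 — Angular frequency: ω = 2π·f = 2π·133 = 835.7 rad/s.
Step 2 — Component impedances:
  Z1: Z = R = 576 Ω
  Z2: Z = 1/(jωC) = -j/(ω·C) = 0 - j699.8 Ω
  Z3: Z = 1/(jωC) = -j/(ω·C) = 0 - j126.9 Ω
Step 3 — With open output, the series arm Z2 and the output shunt Z3 appear in series to ground: Z2 + Z3 = 0 - j826.7 Ω.
Step 4 — Parallel with input shunt Z1: Z_in = Z1 || (Z2 + Z3) = 387.8 - j270.2 Ω = 472.6∠-34.9° Ω.
Step 5 — Source phasor: V = 189∠50.3° V = 120.7 + j145.4 V.
Step 6 — Ohm's law: I = V / Z_total = (120.7 + j145.4) / (387.8 - j270.2) = 0.03369 + j0.3985 A.
Step 7 — Convert to polar: |I| = 0.3999 A, ∠I = 85.2°.

I = 0.3999∠85.2° A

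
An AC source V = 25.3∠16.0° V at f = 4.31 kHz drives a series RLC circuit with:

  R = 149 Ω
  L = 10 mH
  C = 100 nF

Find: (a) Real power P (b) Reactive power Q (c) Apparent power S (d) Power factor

Step 1 — Angular frequency: ω = 2π·f = 2π·4310 = 2.708e+04 rad/s.
Step 2 — Component impedances:
  R: Z = R = 149 Ω
  L: Z = jωL = j·2.708e+04·0.01 = 0 + j270.8 Ω
  C: Z = 1/(jωC) = -j/(ω·C) = 0 - j369.3 Ω
Step 3 — Series combination: Z_total = R + L + C = 149 - j98.46 Ω = 178.6∠-33.5° Ω.
Step 4 — Source phasor: V = 25.3∠16.0° V = 24.32 + j6.974 V.
Step 5 — Current: I = V / Z = 0.09208 + j0.1077 A = 0.1417∠49.5° A.
Step 6 — Complex power: S = V·I* = 2.99 - j1.976 VA.
Step 7 — Real power: P = Re(S) = 2.99 W.
Step 8 — Reactive power: Q = Im(S) = -1.976 VAR.
Step 9 — Apparent power: |S| = 3.584 VA.
Step 10 — Power factor: PF = P/|S| = 0.8343 (leading).

(a) P = 2.99 W  (b) Q = -1.976 VAR  (c) S = 3.584 VA  (d) PF = 0.8343 (leading)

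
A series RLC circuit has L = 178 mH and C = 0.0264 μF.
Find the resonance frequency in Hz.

Step 1 — Resonance condition Im(Z)=0 gives ω₀ = 1/√(LC).
Step 2 — ω₀ = 1/√(0.178·2.64e-08) = 1.459e+04 rad/s.
Step 3 — f₀ = ω₀/(2π) = 2322 Hz.

f₀ = 2322 Hz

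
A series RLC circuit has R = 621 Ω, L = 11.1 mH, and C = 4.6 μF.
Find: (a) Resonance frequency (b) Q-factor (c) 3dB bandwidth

Step 1 — Resonance: ω₀ = 1/√(LC) = 1/√(0.0111·4.6e-06) = 4425 rad/s.
Step 2 — f₀ = ω₀/(2π) = 704.3 Hz.
Step 3 — Series Q: Q = ω₀L/R = 4425·0.0111/621 = 0.0791.
Step 4 — Bandwidth: Δω = ω₀/Q = 5.595e+04 rad/s; BW = Δω/(2π) = 8904 Hz.

(a) f₀ = 704.3 Hz  (b) Q = 0.0791  (c) BW = 8904 Hz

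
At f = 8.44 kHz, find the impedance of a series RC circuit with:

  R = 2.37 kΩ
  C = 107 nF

Step 1 — Angular frequency: ω = 2π·f = 2π·8440 = 5.303e+04 rad/s.
Step 2 — Component impedances:
  R: Z = R = 2370 Ω
  C: Z = 1/(jωC) = -j/(ω·C) = 0 - j176.2 Ω
Step 3 — Series combination: Z_total = R + C = 2370 - j176.2 Ω = 2377∠-4.3° Ω.

Z = 2370 - j176.2 Ω = 2377∠-4.3° Ω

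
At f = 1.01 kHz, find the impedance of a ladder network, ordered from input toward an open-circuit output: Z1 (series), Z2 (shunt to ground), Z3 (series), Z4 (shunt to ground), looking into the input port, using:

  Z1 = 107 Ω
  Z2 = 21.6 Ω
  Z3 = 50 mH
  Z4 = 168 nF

Step 1 — Angular frequency: ω = 2π·f = 2π·1010 = 6346 rad/s.
Step 2 — Component impedances:
  Z1: Z = R = 107 Ω
  Z2: Z = R = 21.6 Ω
  Z3: Z = jωL = j·6346·0.05 = 0 + j317.3 Ω
  Z4: Z = 1/(jωC) = -j/(ω·C) = 0 - j938 Ω
Step 3 — Ladder network (open output): work backward from the far end, alternating series and parallel combinations. Z_in = 128.6 - j0.7508 Ω = 128.6∠-0.3° Ω.

Z = 128.6 - j0.7508 Ω = 128.6∠-0.3° Ω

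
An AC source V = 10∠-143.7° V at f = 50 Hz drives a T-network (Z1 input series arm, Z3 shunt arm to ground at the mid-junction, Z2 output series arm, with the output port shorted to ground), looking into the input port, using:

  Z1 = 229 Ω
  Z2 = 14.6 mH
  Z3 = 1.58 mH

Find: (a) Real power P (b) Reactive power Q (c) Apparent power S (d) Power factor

Step 1 — Angular frequency: ω = 2π·f = 2π·50 = 314.2 rad/s.
Step 2 — Component impedances:
  Z1: Z = R = 229 Ω
  Z2: Z = jωL = j·314.2·0.0146 = 0 + j4.587 Ω
  Z3: Z = jωL = j·314.2·0.00158 = 0 + j0.4964 Ω
Step 3 — With the output port shorted to ground, the output series arm Z2 runs from the junction to ground; the shunt arm Z3 also runs from the junction to ground. They appear in parallel: Z3 || Z2 = 0 + j0.4479 Ω.
Step 4 — Series with input arm Z1: Z_in = Z1 + (Z3 || Z2) = 229 + j0.4479 Ω = 229∠0.1° Ω.
Step 5 — Source phasor: V = 10∠-143.7° V = -8.059 - j5.92 V.
Step 6 — Current: I = V / Z = -0.03524 - j0.02578 A = 0.04367∠-143.8° A.
Step 7 — Complex power: S = V·I* = 0.4367 + j0.0008541 VA.
Step 8 — Real power: P = Re(S) = 0.4367 W.
Step 9 — Reactive power: Q = Im(S) = 0.0008541 VAR.
Step 10 — Apparent power: |S| = 0.4367 VA.
Step 11 — Power factor: PF = P/|S| = 1 (lagging).

(a) P = 0.4367 W  (b) Q = 0.0008541 VAR  (c) S = 0.4367 VA  (d) PF = 1 (lagging)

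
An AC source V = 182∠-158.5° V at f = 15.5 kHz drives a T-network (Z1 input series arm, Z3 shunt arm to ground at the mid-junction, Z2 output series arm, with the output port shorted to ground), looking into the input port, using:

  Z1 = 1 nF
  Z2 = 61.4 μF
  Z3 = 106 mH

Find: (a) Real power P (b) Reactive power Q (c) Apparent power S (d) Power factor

Step 1 — Angular frequency: ω = 2π·f = 2π·1.55e+04 = 9.739e+04 rad/s.
Step 2 — Component impedances:
  Z1: Z = 1/(jωC) = -j/(ω·C) = 0 - j1.027e+04 Ω
  Z2: Z = 1/(jωC) = -j/(ω·C) = 0 - j0.1672 Ω
  Z3: Z = jωL = j·9.739e+04·0.106 = 0 + j1.032e+04 Ω
Step 3 — With the output port shorted to ground, the output series arm Z2 runs from the junction to ground; the shunt arm Z3 also runs from the junction to ground. They appear in parallel: Z3 || Z2 = 0 - j0.1672 Ω.
Step 4 — Series with input arm Z1: Z_in = Z1 + (Z3 || Z2) = 0 - j1.027e+04 Ω = 1.027e+04∠-90.0° Ω.
Step 5 — Source phasor: V = 182∠-158.5° V = -169.3 - j66.7 V.
Step 6 — Current: I = V / Z = 0.006496 - j0.01649 A = 0.01772∠-68.5° A.
Step 7 — Complex power: S = V·I* = 0 - j3.226 VA.
Step 8 — Real power: P = Re(S) = 0 W.
Step 9 — Reactive power: Q = Im(S) = -3.226 VAR.
Step 10 — Apparent power: |S| = 3.226 VA.
Step 11 — Power factor: PF = P/|S| = 0 (leading).

(a) P = 0 W  (b) Q = -3.226 VAR  (c) S = 3.226 VA  (d) PF = 0 (leading)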